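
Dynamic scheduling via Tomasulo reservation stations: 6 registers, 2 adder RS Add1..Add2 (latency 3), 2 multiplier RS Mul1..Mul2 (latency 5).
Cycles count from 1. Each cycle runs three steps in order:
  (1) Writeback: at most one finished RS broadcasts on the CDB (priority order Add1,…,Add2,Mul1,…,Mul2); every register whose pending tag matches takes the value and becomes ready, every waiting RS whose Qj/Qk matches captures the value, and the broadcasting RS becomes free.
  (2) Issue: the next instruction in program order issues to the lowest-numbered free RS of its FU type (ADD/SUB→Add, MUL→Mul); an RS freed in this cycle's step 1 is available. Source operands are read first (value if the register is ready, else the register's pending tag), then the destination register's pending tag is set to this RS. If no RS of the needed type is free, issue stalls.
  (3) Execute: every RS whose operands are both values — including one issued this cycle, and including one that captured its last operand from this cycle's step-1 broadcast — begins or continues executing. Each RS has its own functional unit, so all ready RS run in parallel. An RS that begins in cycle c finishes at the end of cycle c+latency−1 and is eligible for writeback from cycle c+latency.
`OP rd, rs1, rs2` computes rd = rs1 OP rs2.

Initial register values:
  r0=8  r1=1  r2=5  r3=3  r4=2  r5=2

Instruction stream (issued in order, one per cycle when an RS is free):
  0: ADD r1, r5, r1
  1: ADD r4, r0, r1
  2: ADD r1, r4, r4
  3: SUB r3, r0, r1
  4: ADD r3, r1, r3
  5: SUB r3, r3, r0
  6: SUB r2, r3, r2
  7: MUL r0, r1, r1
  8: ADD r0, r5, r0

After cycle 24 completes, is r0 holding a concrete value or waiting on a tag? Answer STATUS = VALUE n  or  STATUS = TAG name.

STATUS = TAG Add2

c1: issue ADD r1<-Add1 | r0:8,r1:Add1,r2:5,r3:3,r4:2,r5:2
c2: issue ADD r4<-Add2 | r0:8,r1:Add1,r2:5,r3:3,r4:Add2,r5:2
c3: stall | r0:8,r1:Add1,r2:5,r3:3,r4:Add2,r5:2
c4: CDB Add1=3; issue ADD r1<-Add1 | r0:8,r1:Add1,r2:5,r3:3,r4:Add2,r5:2
c5: stall | r0:8,r1:Add1,r2:5,r3:3,r4:Add2,r5:2
c6: stall | r0:8,r1:Add1,r2:5,r3:3,r4:Add2,r5:2
c7: CDB Add2=11; issue SUB r3<-Add2 | r0:8,r1:Add1,r2:5,r3:Add2,r4:11,r5:2
c8: stall | r0:8,r1:Add1,r2:5,r3:Add2,r4:11,r5:2
c9: stall | r0:8,r1:Add1,r2:5,r3:Add2,r4:11,r5:2
c10: CDB Add1=22; issue ADD r3<-Add1 | r0:8,r1:22,r2:5,r3:Add1,r4:11,r5:2
c11: stall | r0:8,r1:22,r2:5,r3:Add1,r4:11,r5:2
c12: stall | r0:8,r1:22,r2:5,r3:Add1,r4:11,r5:2
c13: CDB Add2=-14; issue SUB r3<-Add2 | r0:8,r1:22,r2:5,r3:Add2,r4:11,r5:2
c14: stall | r0:8,r1:22,r2:5,r3:Add2,r4:11,r5:2
c15: stall | r0:8,r1:22,r2:5,r3:Add2,r4:11,r5:2
c16: CDB Add1=8; issue SUB r2<-Add1 | r0:8,r1:22,r2:Add1,r3:Add2,r4:11,r5:2
c17: issue MUL r0<-Mul1 | r0:Mul1,r1:22,r2:Add1,r3:Add2,r4:11,r5:2
c18: stall | r0:Mul1,r1:22,r2:Add1,r3:Add2,r4:11,r5:2
c19: CDB Add2=0; issue ADD r0<-Add2 | r0:Add2,r1:22,r2:Add1,r3:0,r4:11,r5:2
c20: - | r0:Add2,r1:22,r2:Add1,r3:0,r4:11,r5:2
c21: - | r0:Add2,r1:22,r2:Add1,r3:0,r4:11,r5:2
c22: CDB Add1=-5 | r0:Add2,r1:22,r2:-5,r3:0,r4:11,r5:2
c23: CDB Mul1=484 | r0:Add2,r1:22,r2:-5,r3:0,r4:11,r5:2
c24: - | r0:Add2,r1:22,r2:-5,r3:0,r4:11,r5:2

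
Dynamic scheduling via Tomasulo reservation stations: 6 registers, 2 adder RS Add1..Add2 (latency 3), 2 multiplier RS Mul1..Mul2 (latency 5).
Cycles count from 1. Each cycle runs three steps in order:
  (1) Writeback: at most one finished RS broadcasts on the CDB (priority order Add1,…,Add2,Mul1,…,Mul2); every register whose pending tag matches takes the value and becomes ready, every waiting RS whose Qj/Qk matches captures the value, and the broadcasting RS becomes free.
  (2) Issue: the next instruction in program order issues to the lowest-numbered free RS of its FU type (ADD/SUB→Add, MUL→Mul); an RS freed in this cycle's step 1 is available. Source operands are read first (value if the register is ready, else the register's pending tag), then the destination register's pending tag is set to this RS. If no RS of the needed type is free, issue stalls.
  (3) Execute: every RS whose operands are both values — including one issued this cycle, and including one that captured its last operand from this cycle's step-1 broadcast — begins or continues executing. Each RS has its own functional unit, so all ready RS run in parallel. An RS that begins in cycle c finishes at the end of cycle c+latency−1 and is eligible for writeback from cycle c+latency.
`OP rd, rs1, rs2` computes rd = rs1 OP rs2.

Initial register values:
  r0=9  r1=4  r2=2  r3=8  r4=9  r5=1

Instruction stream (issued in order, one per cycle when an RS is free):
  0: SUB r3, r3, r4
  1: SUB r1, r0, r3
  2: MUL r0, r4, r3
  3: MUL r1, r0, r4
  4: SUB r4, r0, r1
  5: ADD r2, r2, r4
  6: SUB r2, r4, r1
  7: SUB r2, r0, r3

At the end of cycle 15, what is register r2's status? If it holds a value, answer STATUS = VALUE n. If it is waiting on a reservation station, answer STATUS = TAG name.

cycle 1: issue SUB r3<-Add1 // r0:9,r1:4,r2:2,r3:Add1,r4:9,r5:1
cycle 2: issue SUB r1<-Add2 // r0:9,r1:Add2,r2:2,r3:Add1,r4:9,r5:1
cycle 3: issue MUL r0<-Mul1 // r0:Mul1,r1:Add2,r2:2,r3:Add1,r4:9,r5:1
cycle 4: CDB Add1=-1; issue MUL r1<-Mul2 // r0:Mul1,r1:Mul2,r2:2,r3:-1,r4:9,r5:1
cycle 5: issue SUB r4<-Add1 // r0:Mul1,r1:Mul2,r2:2,r3:-1,r4:Add1,r5:1
cycle 6: stall // r0:Mul1,r1:Mul2,r2:2,r3:-1,r4:Add1,r5:1
cycle 7: CDB Add2=10; issue ADD r2<-Add2 // r0:Mul1,r1:Mul2,r2:Add2,r3:-1,r4:Add1,r5:1
cycle 8: stall // r0:Mul1,r1:Mul2,r2:Add2,r3:-1,r4:Add1,r5:1
cycle 9: CDB Mul1=-9; stall // r0:-9,r1:Mul2,r2:Add2,r3:-1,r4:Add1,r5:1
cycle 10: stall // r0:-9,r1:Mul2,r2:Add2,r3:-1,r4:Add1,r5:1
cycle 11: stall // r0:-9,r1:Mul2,r2:Add2,r3:-1,r4:Add1,r5:1
cycle 12: stall // r0:-9,r1:Mul2,r2:Add2,r3:-1,r4:Add1,r5:1
cycle 13: stall // r0:-9,r1:Mul2,r2:Add2,r3:-1,r4:Add1,r5:1
cycle 14: CDB Mul2=-81; stall // r0:-9,r1:-81,r2:Add2,r3:-1,r4:Add1,r5:1
cycle 15: stall // r0:-9,r1:-81,r2:Add2,r3:-1,r4:Add1,r5:1

STATUS = TAG Add2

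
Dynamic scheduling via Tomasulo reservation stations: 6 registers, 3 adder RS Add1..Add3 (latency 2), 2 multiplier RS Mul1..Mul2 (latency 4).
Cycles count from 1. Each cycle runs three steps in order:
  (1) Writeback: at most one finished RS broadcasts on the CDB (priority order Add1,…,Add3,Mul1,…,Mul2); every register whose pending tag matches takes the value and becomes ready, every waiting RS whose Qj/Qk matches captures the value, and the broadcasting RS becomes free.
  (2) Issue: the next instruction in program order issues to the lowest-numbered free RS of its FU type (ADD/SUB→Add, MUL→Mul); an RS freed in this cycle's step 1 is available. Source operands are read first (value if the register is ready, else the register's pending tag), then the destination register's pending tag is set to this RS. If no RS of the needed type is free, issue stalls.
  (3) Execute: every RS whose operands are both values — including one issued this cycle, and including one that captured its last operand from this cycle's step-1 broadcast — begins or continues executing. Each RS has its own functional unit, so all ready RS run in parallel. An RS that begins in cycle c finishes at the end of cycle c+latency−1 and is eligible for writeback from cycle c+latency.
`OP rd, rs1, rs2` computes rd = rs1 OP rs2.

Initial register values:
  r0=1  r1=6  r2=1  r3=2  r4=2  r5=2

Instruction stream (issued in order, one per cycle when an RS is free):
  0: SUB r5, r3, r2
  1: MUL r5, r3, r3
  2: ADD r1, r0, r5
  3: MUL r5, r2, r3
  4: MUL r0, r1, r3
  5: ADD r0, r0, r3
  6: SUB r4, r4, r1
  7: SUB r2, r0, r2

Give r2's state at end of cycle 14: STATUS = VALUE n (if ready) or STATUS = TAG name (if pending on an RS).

STATUS = TAG Add3

  c1: issue SUB r5<-Add1  regs: r0:1,r1:6,r2:1,r3:2,r4:2,r5:Add1
  c2: issue MUL r5<-Mul1  regs: r0:1,r1:6,r2:1,r3:2,r4:2,r5:Mul1
  c3: CDB Add1=1; issue ADD r1<-Add1  regs: r0:1,r1:Add1,r2:1,r3:2,r4:2,r5:Mul1
  c4: issue MUL r5<-Mul2  regs: r0:1,r1:Add1,r2:1,r3:2,r4:2,r5:Mul2
  c5: stall  regs: r0:1,r1:Add1,r2:1,r3:2,r4:2,r5:Mul2
  c6: CDB Mul1=4; issue MUL r0<-Mul1  regs: r0:Mul1,r1:Add1,r2:1,r3:2,r4:2,r5:Mul2
  c7: issue ADD r0<-Add2  regs: r0:Add2,r1:Add1,r2:1,r3:2,r4:2,r5:Mul2
  c8: CDB Add1=5; issue SUB r4<-Add1  regs: r0:Add2,r1:5,r2:1,r3:2,r4:Add1,r5:Mul2
  c9: CDB Mul2=2; issue SUB r2<-Add3  regs: r0:Add2,r1:5,r2:Add3,r3:2,r4:Add1,r5:2
  c10: CDB Add1=-3  regs: r0:Add2,r1:5,r2:Add3,r3:2,r4:-3,r5:2
  c11: -  regs: r0:Add2,r1:5,r2:Add3,r3:2,r4:-3,r5:2
  c12: CDB Mul1=10  regs: r0:Add2,r1:5,r2:Add3,r3:2,r4:-3,r5:2
  c13: -  regs: r0:Add2,r1:5,r2:Add3,r3:2,r4:-3,r5:2
  c14: CDB Add2=12  regs: r0:12,r1:5,r2:Add3,r3:2,r4:-3,r5:2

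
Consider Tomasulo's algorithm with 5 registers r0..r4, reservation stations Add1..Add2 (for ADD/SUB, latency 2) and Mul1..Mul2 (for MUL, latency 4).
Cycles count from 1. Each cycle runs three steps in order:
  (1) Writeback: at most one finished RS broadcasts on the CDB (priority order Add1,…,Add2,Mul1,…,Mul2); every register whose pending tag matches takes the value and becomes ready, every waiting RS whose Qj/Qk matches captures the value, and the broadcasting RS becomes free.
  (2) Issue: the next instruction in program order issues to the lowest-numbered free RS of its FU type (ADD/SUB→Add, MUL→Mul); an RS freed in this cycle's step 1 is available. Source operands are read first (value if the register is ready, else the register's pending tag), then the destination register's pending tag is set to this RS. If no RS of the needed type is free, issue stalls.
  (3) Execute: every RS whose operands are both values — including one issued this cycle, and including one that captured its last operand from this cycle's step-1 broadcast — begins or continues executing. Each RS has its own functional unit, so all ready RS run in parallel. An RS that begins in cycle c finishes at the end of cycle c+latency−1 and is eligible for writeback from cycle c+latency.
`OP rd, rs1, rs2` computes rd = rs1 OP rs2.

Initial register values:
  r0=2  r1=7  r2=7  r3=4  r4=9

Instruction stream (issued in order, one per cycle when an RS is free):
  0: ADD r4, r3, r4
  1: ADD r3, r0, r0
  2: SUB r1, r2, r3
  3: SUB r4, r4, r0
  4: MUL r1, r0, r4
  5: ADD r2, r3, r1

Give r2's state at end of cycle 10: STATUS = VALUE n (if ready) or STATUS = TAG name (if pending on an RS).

STATUS = TAG Add1

cycle 1: issue ADD r4<-Add1 // r0:2,r1:7,r2:7,r3:4,r4:Add1
cycle 2: issue ADD r3<-Add2 // r0:2,r1:7,r2:7,r3:Add2,r4:Add1
cycle 3: CDB Add1=13; issue SUB r1<-Add1 // r0:2,r1:Add1,r2:7,r3:Add2,r4:13
cycle 4: CDB Add2=4; issue SUB r4<-Add2 // r0:2,r1:Add1,r2:7,r3:4,r4:Add2
cycle 5: issue MUL r1<-Mul1 // r0:2,r1:Mul1,r2:7,r3:4,r4:Add2
cycle 6: CDB Add1=3; issue ADD r2<-Add1 // r0:2,r1:Mul1,r2:Add1,r3:4,r4:Add2
cycle 7: CDB Add2=11 // r0:2,r1:Mul1,r2:Add1,r3:4,r4:11
cycle 8: - // r0:2,r1:Mul1,r2:Add1,r3:4,r4:11
cycle 9: - // r0:2,r1:Mul1,r2:Add1,r3:4,r4:11
cycle 10: - // r0:2,r1:Mul1,r2:Add1,r3:4,r4:11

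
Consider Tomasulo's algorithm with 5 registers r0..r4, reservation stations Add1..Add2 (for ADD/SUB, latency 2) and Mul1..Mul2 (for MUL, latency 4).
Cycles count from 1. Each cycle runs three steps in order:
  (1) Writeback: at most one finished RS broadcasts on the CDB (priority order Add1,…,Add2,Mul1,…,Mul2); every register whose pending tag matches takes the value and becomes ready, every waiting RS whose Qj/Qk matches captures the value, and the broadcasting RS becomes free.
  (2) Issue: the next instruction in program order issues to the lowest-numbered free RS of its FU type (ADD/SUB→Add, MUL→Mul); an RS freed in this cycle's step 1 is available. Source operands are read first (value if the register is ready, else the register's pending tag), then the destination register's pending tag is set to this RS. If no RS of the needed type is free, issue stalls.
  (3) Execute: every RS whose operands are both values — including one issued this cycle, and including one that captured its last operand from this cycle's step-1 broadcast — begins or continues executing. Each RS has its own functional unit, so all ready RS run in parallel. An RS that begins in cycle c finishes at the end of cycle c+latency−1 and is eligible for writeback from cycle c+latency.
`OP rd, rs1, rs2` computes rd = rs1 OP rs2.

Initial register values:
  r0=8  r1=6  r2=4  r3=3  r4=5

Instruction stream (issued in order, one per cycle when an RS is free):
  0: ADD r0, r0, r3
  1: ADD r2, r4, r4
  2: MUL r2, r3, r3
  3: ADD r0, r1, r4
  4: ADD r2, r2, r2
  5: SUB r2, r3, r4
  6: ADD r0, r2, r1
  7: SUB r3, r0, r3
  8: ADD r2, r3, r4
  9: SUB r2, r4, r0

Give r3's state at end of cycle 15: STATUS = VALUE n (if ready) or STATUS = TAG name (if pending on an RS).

STATUS = VALUE 1

  c1: issue ADD r0<-Add1  regs: r0:Add1,r1:6,r2:4,r3:3,r4:5
  c2: issue ADD r2<-Add2  regs: r0:Add1,r1:6,r2:Add2,r3:3,r4:5
  c3: CDB Add1=11; issue MUL r2<-Mul1  regs: r0:11,r1:6,r2:Mul1,r3:3,r4:5
  c4: CDB Add2=10; issue ADD r0<-Add1  regs: r0:Add1,r1:6,r2:Mul1,r3:3,r4:5
  c5: issue ADD r2<-Add2  regs: r0:Add1,r1:6,r2:Add2,r3:3,r4:5
  c6: CDB Add1=11; issue SUB r2<-Add1  regs: r0:11,r1:6,r2:Add1,r3:3,r4:5
  c7: CDB Mul1=9; stall  regs: r0:11,r1:6,r2:Add1,r3:3,r4:5
  c8: CDB Add1=-2; issue ADD r0<-Add1  regs: r0:Add1,r1:6,r2:-2,r3:3,r4:5
  c9: CDB Add2=18; issue SUB r3<-Add2  regs: r0:Add1,r1:6,r2:-2,r3:Add2,r4:5
  c10: CDB Add1=4; issue ADD r2<-Add1  regs: r0:4,r1:6,r2:Add1,r3:Add2,r4:5
  c11: stall  regs: r0:4,r1:6,r2:Add1,r3:Add2,r4:5
  c12: CDB Add2=1; issue SUB r2<-Add2  regs: r0:4,r1:6,r2:Add2,r3:1,r4:5
  c13: -  regs: r0:4,r1:6,r2:Add2,r3:1,r4:5
  c14: CDB Add1=6  regs: r0:4,r1:6,r2:Add2,r3:1,r4:5
  c15: CDB Add2=1  regs: r0:4,r1:6,r2:1,r3:1,r4:5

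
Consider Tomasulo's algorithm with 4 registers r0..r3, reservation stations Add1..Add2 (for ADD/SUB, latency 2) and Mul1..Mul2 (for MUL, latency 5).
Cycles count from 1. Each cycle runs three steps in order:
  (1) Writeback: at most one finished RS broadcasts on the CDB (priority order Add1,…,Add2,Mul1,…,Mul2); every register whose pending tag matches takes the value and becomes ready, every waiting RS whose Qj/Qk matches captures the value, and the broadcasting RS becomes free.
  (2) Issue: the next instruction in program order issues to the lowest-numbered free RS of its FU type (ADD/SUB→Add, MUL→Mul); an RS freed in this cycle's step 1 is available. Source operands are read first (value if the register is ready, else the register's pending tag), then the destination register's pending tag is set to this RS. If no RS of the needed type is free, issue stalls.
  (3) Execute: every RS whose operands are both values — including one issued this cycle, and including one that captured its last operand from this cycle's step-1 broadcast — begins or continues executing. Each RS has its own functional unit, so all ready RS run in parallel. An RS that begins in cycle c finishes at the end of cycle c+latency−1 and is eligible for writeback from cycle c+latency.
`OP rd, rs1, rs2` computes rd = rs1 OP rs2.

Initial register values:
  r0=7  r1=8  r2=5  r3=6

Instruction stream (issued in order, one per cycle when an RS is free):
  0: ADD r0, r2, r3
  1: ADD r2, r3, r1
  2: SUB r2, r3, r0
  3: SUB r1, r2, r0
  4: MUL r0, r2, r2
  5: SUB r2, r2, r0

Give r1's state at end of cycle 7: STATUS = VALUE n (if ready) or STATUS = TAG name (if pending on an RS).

STATUS = VALUE -16

cycle 1: issue ADD r0<-Add1 // r0:Add1,r1:8,r2:5,r3:6
cycle 2: issue ADD r2<-Add2 // r0:Add1,r1:8,r2:Add2,r3:6
cycle 3: CDB Add1=11; issue SUB r2<-Add1 // r0:11,r1:8,r2:Add1,r3:6
cycle 4: CDB Add2=14; issue SUB r1<-Add2 // r0:11,r1:Add2,r2:Add1,r3:6
cycle 5: CDB Add1=-5; issue MUL r0<-Mul1 // r0:Mul1,r1:Add2,r2:-5,r3:6
cycle 6: issue SUB r2<-Add1 // r0:Mul1,r1:Add2,r2:Add1,r3:6
cycle 7: CDB Add2=-16 // r0:Mul1,r1:-16,r2:Add1,r3:6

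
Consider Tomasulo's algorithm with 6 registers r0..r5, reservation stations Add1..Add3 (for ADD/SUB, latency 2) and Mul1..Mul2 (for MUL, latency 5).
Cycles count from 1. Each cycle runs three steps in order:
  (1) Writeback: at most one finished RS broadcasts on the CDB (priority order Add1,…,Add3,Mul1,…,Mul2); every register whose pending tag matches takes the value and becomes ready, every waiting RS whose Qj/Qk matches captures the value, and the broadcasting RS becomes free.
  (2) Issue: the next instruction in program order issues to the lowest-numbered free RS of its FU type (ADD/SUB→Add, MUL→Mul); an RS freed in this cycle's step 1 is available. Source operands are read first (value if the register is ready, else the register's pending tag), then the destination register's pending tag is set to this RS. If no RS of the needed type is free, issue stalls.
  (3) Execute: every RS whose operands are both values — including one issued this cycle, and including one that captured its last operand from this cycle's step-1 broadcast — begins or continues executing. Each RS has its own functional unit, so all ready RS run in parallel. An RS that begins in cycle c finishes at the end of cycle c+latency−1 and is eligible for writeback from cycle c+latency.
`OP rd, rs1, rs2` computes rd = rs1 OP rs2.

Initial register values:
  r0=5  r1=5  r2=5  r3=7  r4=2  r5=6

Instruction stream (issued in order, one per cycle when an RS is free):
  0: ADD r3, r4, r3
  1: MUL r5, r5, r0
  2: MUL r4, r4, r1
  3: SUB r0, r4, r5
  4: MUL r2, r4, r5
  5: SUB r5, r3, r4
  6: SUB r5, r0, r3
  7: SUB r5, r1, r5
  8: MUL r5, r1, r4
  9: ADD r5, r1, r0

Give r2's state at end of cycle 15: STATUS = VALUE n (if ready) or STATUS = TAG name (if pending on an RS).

cycle 1: issue ADD r3<-Add1 // r0:5,r1:5,r2:5,r3:Add1,r4:2,r5:6
cycle 2: issue MUL r5<-Mul1 // r0:5,r1:5,r2:5,r3:Add1,r4:2,r5:Mul1
cycle 3: CDB Add1=9; issue MUL r4<-Mul2 // r0:5,r1:5,r2:5,r3:9,r4:Mul2,r5:Mul1
cycle 4: issue SUB r0<-Add1 // r0:Add1,r1:5,r2:5,r3:9,r4:Mul2,r5:Mul1
cycle 5: stall // r0:Add1,r1:5,r2:5,r3:9,r4:Mul2,r5:Mul1
cycle 6: stall // r0:Add1,r1:5,r2:5,r3:9,r4:Mul2,r5:Mul1
cycle 7: CDB Mul1=30; issue MUL r2<-Mul1 // r0:Add1,r1:5,r2:Mul1,r3:9,r4:Mul2,r5:30
cycle 8: CDB Mul2=10; issue SUB r5<-Add2 // r0:Add1,r1:5,r2:Mul1,r3:9,r4:10,r5:Add2
cycle 9: issue SUB r5<-Add3 // r0:Add1,r1:5,r2:Mul1,r3:9,r4:10,r5:Add3
cycle 10: CDB Add1=-20; issue SUB r5<-Add1 // r0:-20,r1:5,r2:Mul1,r3:9,r4:10,r5:Add1
cycle 11: CDB Add2=-1; issue MUL r5<-Mul2 // r0:-20,r1:5,r2:Mul1,r3:9,r4:10,r5:Mul2
cycle 12: CDB Add3=-29; issue ADD r5<-Add2 // r0:-20,r1:5,r2:Mul1,r3:9,r4:10,r5:Add2
cycle 13: CDB Mul1=300 // r0:-20,r1:5,r2:300,r3:9,r4:10,r5:Add2
cycle 14: CDB Add1=34 // r0:-20,r1:5,r2:300,r3:9,r4:10,r5:Add2
cycle 15: CDB Add2=-15 // r0:-20,r1:5,r2:300,r3:9,r4:10,r5:-15

STATUS = VALUE 300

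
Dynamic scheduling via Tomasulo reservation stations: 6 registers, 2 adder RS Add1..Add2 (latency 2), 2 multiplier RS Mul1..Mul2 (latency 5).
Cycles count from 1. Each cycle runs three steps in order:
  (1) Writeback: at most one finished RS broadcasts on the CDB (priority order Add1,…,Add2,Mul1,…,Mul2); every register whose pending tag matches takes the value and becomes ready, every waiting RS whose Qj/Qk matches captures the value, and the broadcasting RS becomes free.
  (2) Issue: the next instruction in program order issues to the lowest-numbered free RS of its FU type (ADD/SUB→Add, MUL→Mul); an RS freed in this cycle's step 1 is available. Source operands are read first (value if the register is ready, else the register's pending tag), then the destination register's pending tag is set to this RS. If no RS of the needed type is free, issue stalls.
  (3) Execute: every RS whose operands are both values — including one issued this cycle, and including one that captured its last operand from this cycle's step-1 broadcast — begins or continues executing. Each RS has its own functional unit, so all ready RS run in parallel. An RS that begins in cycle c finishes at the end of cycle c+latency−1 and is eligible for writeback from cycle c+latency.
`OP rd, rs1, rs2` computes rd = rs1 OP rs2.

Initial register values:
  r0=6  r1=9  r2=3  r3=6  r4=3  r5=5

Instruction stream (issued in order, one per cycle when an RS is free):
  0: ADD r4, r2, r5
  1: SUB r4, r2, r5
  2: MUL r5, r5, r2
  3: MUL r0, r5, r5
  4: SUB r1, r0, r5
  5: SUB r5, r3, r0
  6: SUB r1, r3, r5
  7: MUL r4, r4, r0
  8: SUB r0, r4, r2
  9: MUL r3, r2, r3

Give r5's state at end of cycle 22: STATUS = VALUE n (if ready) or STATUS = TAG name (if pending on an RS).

cycle 1: issue ADD r4<-Add1 // r0:6,r1:9,r2:3,r3:6,r4:Add1,r5:5
cycle 2: issue SUB r4<-Add2 // r0:6,r1:9,r2:3,r3:6,r4:Add2,r5:5
cycle 3: CDB Add1=8; issue MUL r5<-Mul1 // r0:6,r1:9,r2:3,r3:6,r4:Add2,r5:Mul1
cycle 4: CDB Add2=-2; issue MUL r0<-Mul2 // r0:Mul2,r1:9,r2:3,r3:6,r4:-2,r5:Mul1
cycle 5: issue SUB r1<-Add1 // r0:Mul2,r1:Add1,r2:3,r3:6,r4:-2,r5:Mul1
cycle 6: issue SUB r5<-Add2 // r0:Mul2,r1:Add1,r2:3,r3:6,r4:-2,r5:Add2
cycle 7: stall // r0:Mul2,r1:Add1,r2:3,r3:6,r4:-2,r5:Add2
cycle 8: CDB Mul1=15; stall // r0:Mul2,r1:Add1,r2:3,r3:6,r4:-2,r5:Add2
cycle 9: stall // r0:Mul2,r1:Add1,r2:3,r3:6,r4:-2,r5:Add2
cycle 10: stall // r0:Mul2,r1:Add1,r2:3,r3:6,r4:-2,r5:Add2
cycle 11: stall // r0:Mul2,r1:Add1,r2:3,r3:6,r4:-2,r5:Add2
cycle 12: stall // r0:Mul2,r1:Add1,r2:3,r3:6,r4:-2,r5:Add2
cycle 13: CDB Mul2=225; stall // r0:225,r1:Add1,r2:3,r3:6,r4:-2,r5:Add2
cycle 14: stall // r0:225,r1:Add1,r2:3,r3:6,r4:-2,r5:Add2
cycle 15: CDB Add1=210; issue SUB r1<-Add1 // r0:225,r1:Add1,r2:3,r3:6,r4:-2,r5:Add2
cycle 16: CDB Add2=-219; issue MUL r4<-Mul1 // r0:225,r1:Add1,r2:3,r3:6,r4:Mul1,r5:-219
cycle 17: issue SUB r0<-Add2 // r0:Add2,r1:Add1,r2:3,r3:6,r4:Mul1,r5:-219
cycle 18: CDB Add1=225; issue MUL r3<-Mul2 // r0:Add2,r1:225,r2:3,r3:Mul2,r4:Mul1,r5:-219
cycle 19: - // r0:Add2,r1:225,r2:3,r3:Mul2,r4:Mul1,r5:-219
cycle 20: - // r0:Add2,r1:225,r2:3,r3:Mul2,r4:Mul1,r5:-219
cycle 21: CDB Mul1=-450 // r0:Add2,r1:225,r2:3,r3:Mul2,r4:-450,r5:-219
cycle 22: - // r0:Add2,r1:225,r2:3,r3:Mul2,r4:-450,r5:-219

STATUS = VALUE -219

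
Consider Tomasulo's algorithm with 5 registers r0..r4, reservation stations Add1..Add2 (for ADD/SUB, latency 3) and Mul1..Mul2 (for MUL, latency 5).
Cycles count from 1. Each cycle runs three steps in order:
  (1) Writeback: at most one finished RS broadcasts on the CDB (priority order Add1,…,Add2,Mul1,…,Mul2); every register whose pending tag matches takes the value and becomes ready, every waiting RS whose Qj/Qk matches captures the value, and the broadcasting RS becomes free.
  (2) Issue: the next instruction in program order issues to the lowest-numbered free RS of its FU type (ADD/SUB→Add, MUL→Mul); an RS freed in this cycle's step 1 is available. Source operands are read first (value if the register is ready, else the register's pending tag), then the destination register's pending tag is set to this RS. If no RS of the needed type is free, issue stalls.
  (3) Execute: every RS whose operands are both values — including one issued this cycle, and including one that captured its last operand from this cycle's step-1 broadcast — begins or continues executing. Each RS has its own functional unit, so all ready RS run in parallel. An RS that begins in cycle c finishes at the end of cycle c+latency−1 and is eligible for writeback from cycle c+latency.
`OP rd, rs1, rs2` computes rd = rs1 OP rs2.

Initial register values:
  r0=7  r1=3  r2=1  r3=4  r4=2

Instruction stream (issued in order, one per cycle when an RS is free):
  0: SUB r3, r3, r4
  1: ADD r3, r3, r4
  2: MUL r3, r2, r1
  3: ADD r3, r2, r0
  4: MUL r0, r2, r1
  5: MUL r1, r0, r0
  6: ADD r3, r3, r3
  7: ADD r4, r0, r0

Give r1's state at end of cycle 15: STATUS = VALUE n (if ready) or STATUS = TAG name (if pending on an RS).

c1: issue SUB r3<-Add1 | r0:7,r1:3,r2:1,r3:Add1,r4:2
c2: issue ADD r3<-Add2 | r0:7,r1:3,r2:1,r3:Add2,r4:2
c3: issue MUL r3<-Mul1 | r0:7,r1:3,r2:1,r3:Mul1,r4:2
c4: CDB Add1=2; issue ADD r3<-Add1 | r0:7,r1:3,r2:1,r3:Add1,r4:2
c5: issue MUL r0<-Mul2 | r0:Mul2,r1:3,r2:1,r3:Add1,r4:2
c6: stall | r0:Mul2,r1:3,r2:1,r3:Add1,r4:2
c7: CDB Add1=8; stall | r0:Mul2,r1:3,r2:1,r3:8,r4:2
c8: CDB Add2=4; stall | r0:Mul2,r1:3,r2:1,r3:8,r4:2
c9: CDB Mul1=3; issue MUL r1<-Mul1 | r0:Mul2,r1:Mul1,r2:1,r3:8,r4:2
c10: CDB Mul2=3; issue ADD r3<-Add1 | r0:3,r1:Mul1,r2:1,r3:Add1,r4:2
c11: issue ADD r4<-Add2 | r0:3,r1:Mul1,r2:1,r3:Add1,r4:Add2
c12: - | r0:3,r1:Mul1,r2:1,r3:Add1,r4:Add2
c13: CDB Add1=16 | r0:3,r1:Mul1,r2:1,r3:16,r4:Add2
c14: CDB Add2=6 | r0:3,r1:Mul1,r2:1,r3:16,r4:6
c15: CDB Mul1=9 | r0:3,r1:9,r2:1,r3:16,r4:6

STATUS = VALUE 9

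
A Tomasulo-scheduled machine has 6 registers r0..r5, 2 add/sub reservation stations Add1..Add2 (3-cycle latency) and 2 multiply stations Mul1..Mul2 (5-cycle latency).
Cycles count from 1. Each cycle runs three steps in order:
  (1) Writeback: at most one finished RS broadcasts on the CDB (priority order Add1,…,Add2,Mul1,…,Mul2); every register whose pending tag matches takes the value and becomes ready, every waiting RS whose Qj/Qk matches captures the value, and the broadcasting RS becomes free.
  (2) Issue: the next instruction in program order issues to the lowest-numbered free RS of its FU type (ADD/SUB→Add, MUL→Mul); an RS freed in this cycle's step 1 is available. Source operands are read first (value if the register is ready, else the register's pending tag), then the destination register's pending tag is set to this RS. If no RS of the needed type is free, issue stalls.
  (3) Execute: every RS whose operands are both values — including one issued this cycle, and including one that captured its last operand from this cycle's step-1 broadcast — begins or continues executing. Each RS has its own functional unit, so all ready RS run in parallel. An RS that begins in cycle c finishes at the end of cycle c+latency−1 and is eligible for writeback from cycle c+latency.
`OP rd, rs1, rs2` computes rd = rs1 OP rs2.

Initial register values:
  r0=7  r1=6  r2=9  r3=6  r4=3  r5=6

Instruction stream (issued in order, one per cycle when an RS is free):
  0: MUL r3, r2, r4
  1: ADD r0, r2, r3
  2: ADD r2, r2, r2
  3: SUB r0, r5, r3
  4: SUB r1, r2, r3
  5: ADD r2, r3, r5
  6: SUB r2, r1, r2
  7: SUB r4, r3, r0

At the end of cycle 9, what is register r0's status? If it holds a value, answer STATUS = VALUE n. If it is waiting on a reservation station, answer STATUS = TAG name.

STATUS = TAG Add2

cycle 1: issue MUL r3<-Mul1 // r0:7,r1:6,r2:9,r3:Mul1,r4:3,r5:6
cycle 2: issue ADD r0<-Add1 // r0:Add1,r1:6,r2:9,r3:Mul1,r4:3,r5:6
cycle 3: issue ADD r2<-Add2 // r0:Add1,r1:6,r2:Add2,r3:Mul1,r4:3,r5:6
cycle 4: stall // r0:Add1,r1:6,r2:Add2,r3:Mul1,r4:3,r5:6
cycle 5: stall // r0:Add1,r1:6,r2:Add2,r3:Mul1,r4:3,r5:6
cycle 6: CDB Add2=18; issue SUB r0<-Add2 // r0:Add2,r1:6,r2:18,r3:Mul1,r4:3,r5:6
cycle 7: CDB Mul1=27; stall // r0:Add2,r1:6,r2:18,r3:27,r4:3,r5:6
cycle 8: stall // r0:Add2,r1:6,r2:18,r3:27,r4:3,r5:6
cycle 9: stall // r0:Add2,r1:6,r2:18,r3:27,r4:3,r5:6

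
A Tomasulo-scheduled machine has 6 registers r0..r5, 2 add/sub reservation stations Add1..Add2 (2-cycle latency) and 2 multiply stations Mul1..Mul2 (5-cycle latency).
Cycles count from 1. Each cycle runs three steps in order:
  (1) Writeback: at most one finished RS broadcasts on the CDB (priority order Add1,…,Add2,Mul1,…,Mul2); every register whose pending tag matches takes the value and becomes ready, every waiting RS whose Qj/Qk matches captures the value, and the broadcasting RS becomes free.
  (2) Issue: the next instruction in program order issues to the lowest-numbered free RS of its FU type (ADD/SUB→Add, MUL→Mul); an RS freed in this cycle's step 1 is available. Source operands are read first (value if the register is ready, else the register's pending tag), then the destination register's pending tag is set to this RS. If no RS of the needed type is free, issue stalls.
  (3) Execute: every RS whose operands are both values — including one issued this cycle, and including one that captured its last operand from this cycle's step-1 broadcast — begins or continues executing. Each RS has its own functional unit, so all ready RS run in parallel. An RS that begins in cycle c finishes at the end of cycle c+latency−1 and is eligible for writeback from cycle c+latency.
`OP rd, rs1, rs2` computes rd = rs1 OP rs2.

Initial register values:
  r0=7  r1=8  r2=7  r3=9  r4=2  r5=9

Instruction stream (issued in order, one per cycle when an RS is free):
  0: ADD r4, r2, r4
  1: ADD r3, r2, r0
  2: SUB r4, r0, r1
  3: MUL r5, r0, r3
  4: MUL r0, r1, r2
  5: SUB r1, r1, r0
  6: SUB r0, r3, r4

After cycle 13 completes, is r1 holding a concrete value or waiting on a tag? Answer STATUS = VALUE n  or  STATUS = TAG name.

cycle 1: issue ADD r4<-Add1 // r0:7,r1:8,r2:7,r3:9,r4:Add1,r5:9
cycle 2: issue ADD r3<-Add2 // r0:7,r1:8,r2:7,r3:Add2,r4:Add1,r5:9
cycle 3: CDB Add1=9; issue SUB r4<-Add1 // r0:7,r1:8,r2:7,r3:Add2,r4:Add1,r5:9
cycle 4: CDB Add2=14; issue MUL r5<-Mul1 // r0:7,r1:8,r2:7,r3:14,r4:Add1,r5:Mul1
cycle 5: CDB Add1=-1; issue MUL r0<-Mul2 // r0:Mul2,r1:8,r2:7,r3:14,r4:-1,r5:Mul1
cycle 6: issue SUB r1<-Add1 // r0:Mul2,r1:Add1,r2:7,r3:14,r4:-1,r5:Mul1
cycle 7: issue SUB r0<-Add2 // r0:Add2,r1:Add1,r2:7,r3:14,r4:-1,r5:Mul1
cycle 8: - // r0:Add2,r1:Add1,r2:7,r3:14,r4:-1,r5:Mul1
cycle 9: CDB Add2=15 // r0:15,r1:Add1,r2:7,r3:14,r4:-1,r5:Mul1
cycle 10: CDB Mul1=98 // r0:15,r1:Add1,r2:7,r3:14,r4:-1,r5:98
cycle 11: CDB Mul2=56 // r0:15,r1:Add1,r2:7,r3:14,r4:-1,r5:98
cycle 12: - // r0:15,r1:Add1,r2:7,r3:14,r4:-1,r5:98
cycle 13: CDB Add1=-48 // r0:15,r1:-48,r2:7,r3:14,r4:-1,r5:98

STATUS = VALUE -48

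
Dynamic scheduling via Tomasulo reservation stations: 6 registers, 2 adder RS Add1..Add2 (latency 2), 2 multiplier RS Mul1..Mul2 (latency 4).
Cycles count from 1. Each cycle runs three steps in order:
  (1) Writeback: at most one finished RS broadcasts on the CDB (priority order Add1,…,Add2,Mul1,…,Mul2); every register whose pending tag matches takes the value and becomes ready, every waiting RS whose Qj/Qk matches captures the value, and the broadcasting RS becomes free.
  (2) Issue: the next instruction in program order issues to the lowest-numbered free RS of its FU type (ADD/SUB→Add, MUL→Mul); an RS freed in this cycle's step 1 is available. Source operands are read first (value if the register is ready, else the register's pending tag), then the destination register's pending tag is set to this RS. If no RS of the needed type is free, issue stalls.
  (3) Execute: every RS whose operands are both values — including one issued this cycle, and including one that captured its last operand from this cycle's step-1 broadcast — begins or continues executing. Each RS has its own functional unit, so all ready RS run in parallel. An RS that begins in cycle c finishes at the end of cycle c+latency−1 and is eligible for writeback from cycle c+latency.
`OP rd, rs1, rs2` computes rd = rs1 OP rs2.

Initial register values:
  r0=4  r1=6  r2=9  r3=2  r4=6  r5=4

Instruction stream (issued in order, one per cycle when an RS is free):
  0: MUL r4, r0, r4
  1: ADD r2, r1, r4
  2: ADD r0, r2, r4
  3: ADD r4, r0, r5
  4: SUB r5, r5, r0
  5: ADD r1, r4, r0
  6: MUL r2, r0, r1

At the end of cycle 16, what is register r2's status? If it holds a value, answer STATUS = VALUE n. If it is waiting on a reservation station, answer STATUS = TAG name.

cycle 1: issue MUL r4<-Mul1 // r0:4,r1:6,r2:9,r3:2,r4:Mul1,r5:4
cycle 2: issue ADD r2<-Add1 // r0:4,r1:6,r2:Add1,r3:2,r4:Mul1,r5:4
cycle 3: issue ADD r0<-Add2 // r0:Add2,r1:6,r2:Add1,r3:2,r4:Mul1,r5:4
cycle 4: stall // r0:Add2,r1:6,r2:Add1,r3:2,r4:Mul1,r5:4
cycle 5: CDB Mul1=24; stall // r0:Add2,r1:6,r2:Add1,r3:2,r4:24,r5:4
cycle 6: stall // r0:Add2,r1:6,r2:Add1,r3:2,r4:24,r5:4
cycle 7: CDB Add1=30; issue ADD r4<-Add1 // r0:Add2,r1:6,r2:30,r3:2,r4:Add1,r5:4
cycle 8: stall // r0:Add2,r1:6,r2:30,r3:2,r4:Add1,r5:4
cycle 9: CDB Add2=54; issue SUB r5<-Add2 // r0:54,r1:6,r2:30,r3:2,r4:Add1,r5:Add2
cycle 10: stall // r0:54,r1:6,r2:30,r3:2,r4:Add1,r5:Add2
cycle 11: CDB Add1=58; issue ADD r1<-Add1 // r0:54,r1:Add1,r2:30,r3:2,r4:58,r5:Add2
cycle 12: CDB Add2=-50; issue MUL r2<-Mul1 // r0:54,r1:Add1,r2:Mul1,r3:2,r4:58,r5:-50
cycle 13: CDB Add1=112 // r0:54,r1:112,r2:Mul1,r3:2,r4:58,r5:-50
cycle 14: - // r0:54,r1:112,r2:Mul1,r3:2,r4:58,r5:-50
cycle 15: - // r0:54,r1:112,r2:Mul1,r3:2,r4:58,r5:-50
cycle 16: - // r0:54,r1:112,r2:Mul1,r3:2,r4:58,r5:-50

STATUS = TAG Mul1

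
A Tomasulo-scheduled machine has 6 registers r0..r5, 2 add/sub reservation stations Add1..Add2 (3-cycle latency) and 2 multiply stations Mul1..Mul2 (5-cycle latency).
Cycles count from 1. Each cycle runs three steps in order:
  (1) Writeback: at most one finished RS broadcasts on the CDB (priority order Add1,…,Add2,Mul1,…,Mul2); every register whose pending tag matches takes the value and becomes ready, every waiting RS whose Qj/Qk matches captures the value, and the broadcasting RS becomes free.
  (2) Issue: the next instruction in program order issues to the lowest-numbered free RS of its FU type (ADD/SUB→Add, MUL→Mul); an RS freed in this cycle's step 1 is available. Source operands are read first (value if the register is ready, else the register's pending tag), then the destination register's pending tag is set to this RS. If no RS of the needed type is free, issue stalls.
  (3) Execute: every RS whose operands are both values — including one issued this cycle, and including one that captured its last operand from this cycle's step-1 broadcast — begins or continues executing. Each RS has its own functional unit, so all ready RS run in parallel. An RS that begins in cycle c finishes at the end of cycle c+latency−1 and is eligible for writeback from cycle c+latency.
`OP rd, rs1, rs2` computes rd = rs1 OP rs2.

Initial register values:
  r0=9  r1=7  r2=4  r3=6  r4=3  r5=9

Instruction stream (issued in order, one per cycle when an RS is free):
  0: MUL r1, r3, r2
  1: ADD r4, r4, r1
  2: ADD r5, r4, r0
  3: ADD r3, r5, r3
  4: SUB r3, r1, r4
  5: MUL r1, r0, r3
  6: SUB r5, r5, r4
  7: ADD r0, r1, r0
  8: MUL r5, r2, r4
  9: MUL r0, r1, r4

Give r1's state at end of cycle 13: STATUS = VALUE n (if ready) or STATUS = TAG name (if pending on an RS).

cycle 1: issue MUL r1<-Mul1 // r0:9,r1:Mul1,r2:4,r3:6,r4:3,r5:9
cycle 2: issue ADD r4<-Add1 // r0:9,r1:Mul1,r2:4,r3:6,r4:Add1,r5:9
cycle 3: issue ADD r5<-Add2 // r0:9,r1:Mul1,r2:4,r3:6,r4:Add1,r5:Add2
cycle 4: stall // r0:9,r1:Mul1,r2:4,r3:6,r4:Add1,r5:Add2
cycle 5: stall // r0:9,r1:Mul1,r2:4,r3:6,r4:Add1,r5:Add2
cycle 6: CDB Mul1=24; stall // r0:9,r1:24,r2:4,r3:6,r4:Add1,r5:Add2
cycle 7: stall // r0:9,r1:24,r2:4,r3:6,r4:Add1,r5:Add2
cycle 8: stall // r0:9,r1:24,r2:4,r3:6,r4:Add1,r5:Add2
cycle 9: CDB Add1=27; issue ADD r3<-Add1 // r0:9,r1:24,r2:4,r3:Add1,r4:27,r5:Add2
cycle 10: stall // r0:9,r1:24,r2:4,r3:Add1,r4:27,r5:Add2
cycle 11: stall // r0:9,r1:24,r2:4,r3:Add1,r4:27,r5:Add2
cycle 12: CDB Add2=36; issue SUB r3<-Add2 // r0:9,r1:24,r2:4,r3:Add2,r4:27,r5:36
cycle 13: issue MUL r1<-Mul1 // r0:9,r1:Mul1,r2:4,r3:Add2,r4:27,r5:36

STATUS = TAG Mul1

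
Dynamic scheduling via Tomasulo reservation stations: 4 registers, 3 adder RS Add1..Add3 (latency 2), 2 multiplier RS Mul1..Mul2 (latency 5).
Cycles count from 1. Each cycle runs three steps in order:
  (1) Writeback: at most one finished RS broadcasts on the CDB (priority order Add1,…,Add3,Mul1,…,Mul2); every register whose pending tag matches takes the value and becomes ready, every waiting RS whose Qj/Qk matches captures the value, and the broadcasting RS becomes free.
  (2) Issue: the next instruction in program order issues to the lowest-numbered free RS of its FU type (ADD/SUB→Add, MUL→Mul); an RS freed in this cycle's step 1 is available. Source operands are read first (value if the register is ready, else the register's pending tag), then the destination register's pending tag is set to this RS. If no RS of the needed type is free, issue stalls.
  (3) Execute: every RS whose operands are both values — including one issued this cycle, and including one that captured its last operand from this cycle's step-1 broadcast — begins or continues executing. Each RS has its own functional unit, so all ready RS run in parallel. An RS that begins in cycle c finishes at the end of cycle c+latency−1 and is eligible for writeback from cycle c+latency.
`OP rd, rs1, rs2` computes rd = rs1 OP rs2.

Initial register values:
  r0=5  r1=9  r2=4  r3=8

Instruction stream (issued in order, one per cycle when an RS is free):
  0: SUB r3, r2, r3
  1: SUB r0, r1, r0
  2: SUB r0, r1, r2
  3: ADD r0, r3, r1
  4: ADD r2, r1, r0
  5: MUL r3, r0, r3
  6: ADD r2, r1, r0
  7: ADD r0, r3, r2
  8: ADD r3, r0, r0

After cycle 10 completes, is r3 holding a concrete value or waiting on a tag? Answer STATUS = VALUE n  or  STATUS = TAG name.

cycle 1: issue SUB r3<-Add1 // r0:5,r1:9,r2:4,r3:Add1
cycle 2: issue SUB r0<-Add2 // r0:Add2,r1:9,r2:4,r3:Add1
cycle 3: CDB Add1=-4; issue SUB r0<-Add1 // r0:Add1,r1:9,r2:4,r3:-4
cycle 4: CDB Add2=4; issue ADD r0<-Add2 // r0:Add2,r1:9,r2:4,r3:-4
cycle 5: CDB Add1=5; issue ADD r2<-Add1 // r0:Add2,r1:9,r2:Add1,r3:-4
cycle 6: CDB Add2=5; issue MUL r3<-Mul1 // r0:5,r1:9,r2:Add1,r3:Mul1
cycle 7: issue ADD r2<-Add2 // r0:5,r1:9,r2:Add2,r3:Mul1
cycle 8: CDB Add1=14; issue ADD r0<-Add1 // r0:Add1,r1:9,r2:Add2,r3:Mul1
cycle 9: CDB Add2=14; issue ADD r3<-Add2 // r0:Add1,r1:9,r2:14,r3:Add2
cycle 10: - // r0:Add1,r1:9,r2:14,r3:Add2

STATUS = TAG Add2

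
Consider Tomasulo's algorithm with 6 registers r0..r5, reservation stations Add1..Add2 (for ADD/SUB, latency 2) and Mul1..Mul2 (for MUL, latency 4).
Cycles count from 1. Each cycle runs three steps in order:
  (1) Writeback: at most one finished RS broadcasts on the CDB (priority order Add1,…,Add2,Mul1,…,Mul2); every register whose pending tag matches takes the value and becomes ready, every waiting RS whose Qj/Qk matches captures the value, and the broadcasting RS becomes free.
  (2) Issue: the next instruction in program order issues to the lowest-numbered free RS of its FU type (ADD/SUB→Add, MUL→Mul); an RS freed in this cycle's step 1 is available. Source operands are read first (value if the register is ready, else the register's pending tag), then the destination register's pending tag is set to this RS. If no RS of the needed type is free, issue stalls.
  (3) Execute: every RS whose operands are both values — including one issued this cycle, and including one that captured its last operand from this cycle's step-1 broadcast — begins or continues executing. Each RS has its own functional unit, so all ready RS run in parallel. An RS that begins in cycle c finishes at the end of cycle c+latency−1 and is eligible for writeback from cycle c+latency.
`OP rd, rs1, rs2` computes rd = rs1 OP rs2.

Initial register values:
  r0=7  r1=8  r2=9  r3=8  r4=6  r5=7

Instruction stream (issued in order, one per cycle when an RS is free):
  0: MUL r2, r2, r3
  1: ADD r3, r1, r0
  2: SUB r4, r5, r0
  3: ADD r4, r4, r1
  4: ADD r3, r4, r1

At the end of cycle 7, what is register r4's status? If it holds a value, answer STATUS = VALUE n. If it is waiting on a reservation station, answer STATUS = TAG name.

STATUS = VALUE 8

c1: issue MUL r2<-Mul1 | r0:7,r1:8,r2:Mul1,r3:8,r4:6,r5:7
c2: issue ADD r3<-Add1 | r0:7,r1:8,r2:Mul1,r3:Add1,r4:6,r5:7
c3: issue SUB r4<-Add2 | r0:7,r1:8,r2:Mul1,r3:Add1,r4:Add2,r5:7
c4: CDB Add1=15; issue ADD r4<-Add1 | r0:7,r1:8,r2:Mul1,r3:15,r4:Add1,r5:7
c5: CDB Add2=0; issue ADD r3<-Add2 | r0:7,r1:8,r2:Mul1,r3:Add2,r4:Add1,r5:7
c6: CDB Mul1=72 | r0:7,r1:8,r2:72,r3:Add2,r4:Add1,r5:7
c7: CDB Add1=8 | r0:7,r1:8,r2:72,r3:Add2,r4:8,r5:7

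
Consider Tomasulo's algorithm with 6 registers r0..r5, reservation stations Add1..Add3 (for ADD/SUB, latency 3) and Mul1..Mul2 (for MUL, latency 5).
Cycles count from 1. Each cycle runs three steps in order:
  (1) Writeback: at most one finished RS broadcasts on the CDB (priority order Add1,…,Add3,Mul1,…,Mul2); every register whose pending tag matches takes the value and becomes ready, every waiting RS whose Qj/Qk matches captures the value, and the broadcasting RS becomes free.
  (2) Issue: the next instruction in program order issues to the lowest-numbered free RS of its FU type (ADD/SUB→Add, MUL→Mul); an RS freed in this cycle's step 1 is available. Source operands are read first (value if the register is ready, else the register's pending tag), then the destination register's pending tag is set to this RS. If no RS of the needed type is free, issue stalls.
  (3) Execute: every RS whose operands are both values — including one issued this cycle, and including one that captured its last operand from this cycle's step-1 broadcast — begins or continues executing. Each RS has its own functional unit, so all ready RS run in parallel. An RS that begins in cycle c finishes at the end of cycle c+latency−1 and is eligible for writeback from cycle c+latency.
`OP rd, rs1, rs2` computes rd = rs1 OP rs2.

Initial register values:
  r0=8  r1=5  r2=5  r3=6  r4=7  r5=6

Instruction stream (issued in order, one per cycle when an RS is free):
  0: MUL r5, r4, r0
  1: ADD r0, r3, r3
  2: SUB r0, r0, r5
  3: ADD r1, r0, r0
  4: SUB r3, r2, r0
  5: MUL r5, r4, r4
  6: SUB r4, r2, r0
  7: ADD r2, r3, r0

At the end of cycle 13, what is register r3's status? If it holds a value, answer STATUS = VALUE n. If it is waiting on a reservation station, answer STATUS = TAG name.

  c1: issue MUL r5<-Mul1  regs: r0:8,r1:5,r2:5,r3:6,r4:7,r5:Mul1
  c2: issue ADD r0<-Add1  regs: r0:Add1,r1:5,r2:5,r3:6,r4:7,r5:Mul1
  c3: issue SUB r0<-Add2  regs: r0:Add2,r1:5,r2:5,r3:6,r4:7,r5:Mul1
  c4: issue ADD r1<-Add3  regs: r0:Add2,r1:Add3,r2:5,r3:6,r4:7,r5:Mul1
  c5: CDB Add1=12; issue SUB r3<-Add1  regs: r0:Add2,r1:Add3,r2:5,r3:Add1,r4:7,r5:Mul1
  c6: CDB Mul1=56; issue MUL r5<-Mul1  regs: r0:Add2,r1:Add3,r2:5,r3:Add1,r4:7,r5:Mul1
  c7: stall  regs: r0:Add2,r1:Add3,r2:5,r3:Add1,r4:7,r5:Mul1
  c8: stall  regs: r0:Add2,r1:Add3,r2:5,r3:Add1,r4:7,r5:Mul1
  c9: CDB Add2=-44; issue SUB r4<-Add2  regs: r0:-44,r1:Add3,r2:5,r3:Add1,r4:Add2,r5:Mul1
  c10: stall  regs: r0:-44,r1:Add3,r2:5,r3:Add1,r4:Add2,r5:Mul1
  c11: CDB Mul1=49; stall  regs: r0:-44,r1:Add3,r2:5,r3:Add1,r4:Add2,r5:49
  c12: CDB Add1=49; issue ADD r2<-Add1  regs: r0:-44,r1:Add3,r2:Add1,r3:49,r4:Add2,r5:49
  c13: CDB Add2=49  regs: r0:-44,r1:Add3,r2:Add1,r3:49,r4:49,r5:49

STATUS = VALUE 49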